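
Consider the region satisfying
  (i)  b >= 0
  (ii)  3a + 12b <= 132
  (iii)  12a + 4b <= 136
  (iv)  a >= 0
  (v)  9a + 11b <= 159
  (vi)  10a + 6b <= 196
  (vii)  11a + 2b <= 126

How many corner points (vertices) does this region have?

5

Of the 21 pairwise boundary intersections, those satisfying every inequality are:
  (34/3, 0)
  (0, 0)
  (0, 11)
  (152/25, 237/25)
  (215/24, 57/8)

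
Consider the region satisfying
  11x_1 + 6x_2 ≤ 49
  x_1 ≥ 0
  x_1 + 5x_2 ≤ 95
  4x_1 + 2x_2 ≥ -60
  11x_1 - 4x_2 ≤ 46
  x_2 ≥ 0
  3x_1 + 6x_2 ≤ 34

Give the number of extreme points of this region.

5

Of the 21 pairwise boundary intersections, those satisfying every inequality are:
  (236/55, 3/10)
  (15/8, 227/48)
  (0, 0)
  (0, 17/3)
  (46/11, 0)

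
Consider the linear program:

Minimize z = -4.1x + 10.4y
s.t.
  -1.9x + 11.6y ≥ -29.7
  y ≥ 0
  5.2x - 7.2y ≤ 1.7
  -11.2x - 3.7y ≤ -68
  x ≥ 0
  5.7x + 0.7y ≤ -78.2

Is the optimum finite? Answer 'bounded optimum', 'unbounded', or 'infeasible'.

infeasible

The boundaries 5.2x - 7.2y = 1.7 and -11.2x - 3.7y = -68 meet at (49589/9988, 8364/2497), but that point violates 5.7x + 0.7y ≤ -78.2. Every candidate vertex is excluded by some other constraint, so the feasible region is empty.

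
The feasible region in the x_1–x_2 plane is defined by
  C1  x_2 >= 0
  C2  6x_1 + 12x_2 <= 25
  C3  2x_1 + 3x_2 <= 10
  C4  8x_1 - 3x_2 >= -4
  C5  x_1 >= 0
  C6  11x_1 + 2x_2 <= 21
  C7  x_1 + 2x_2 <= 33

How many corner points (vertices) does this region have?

Pairwise boundary intersections that survive every other constraint:
  (0, 0)
  (21/11, 0)
  (9/38, 112/57)
  (101/60, 149/120)
  (0, 4/3)

5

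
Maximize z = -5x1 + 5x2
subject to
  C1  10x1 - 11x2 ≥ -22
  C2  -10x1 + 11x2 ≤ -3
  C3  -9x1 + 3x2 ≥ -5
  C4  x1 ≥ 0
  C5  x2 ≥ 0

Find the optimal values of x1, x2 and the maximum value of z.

Feasible corners and z = -5x1 + 5x2:
  (2/3, 1/3) → z = -5/3
  (3/10, 0) → z = -3/2
  (5/9, 0) → z = -25/9

x1 = 3/10, x2 = 0, maximum z = -3/2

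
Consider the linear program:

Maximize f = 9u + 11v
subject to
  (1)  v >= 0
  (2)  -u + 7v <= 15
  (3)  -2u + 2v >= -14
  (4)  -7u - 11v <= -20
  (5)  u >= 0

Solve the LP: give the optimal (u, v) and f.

u = 32/3, v = 11/3, maximum f = 409/3

Corner points and f = 9u + 11v:
  (7, 0) → f = 63
  (20/7, 0) → f = 180/7
  (32/3, 11/3) → f = 409/3
  (0, 15/7) → f = 165/7
  (0, 20/11) → f = 20

The optimum lies where -u + 7v = 15 and -2u + 2v = -14.
Solving simultaneously gives u = 32/3, v = 11/3.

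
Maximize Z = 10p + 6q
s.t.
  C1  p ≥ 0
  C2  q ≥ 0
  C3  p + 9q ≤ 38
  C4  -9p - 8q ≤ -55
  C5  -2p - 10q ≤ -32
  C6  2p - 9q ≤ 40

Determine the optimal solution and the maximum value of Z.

p = 26, q = 4/3, maximum Z = 268

Vertices and Z = 10p + 6q:
  (16, 0) → Z = 160
  (20, 0) → Z = 200
  (191/73, 287/73) → Z = 3632/73
  (26, 4/3) → Z = 268
  (147/37, 89/37) → Z = 2004/37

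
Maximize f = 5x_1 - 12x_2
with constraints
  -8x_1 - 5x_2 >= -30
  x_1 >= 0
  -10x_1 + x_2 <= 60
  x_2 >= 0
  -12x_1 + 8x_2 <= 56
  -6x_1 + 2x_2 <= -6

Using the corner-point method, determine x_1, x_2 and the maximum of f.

Vertices and f = 5x_1 - 12x_2:
  (15/4, 0) → f = 75/4
  (45/23, 66/23) → f = -567/23
  (1, 0) → f = 5

x_1 = 15/4, x_2 = 0, maximum f = 75/4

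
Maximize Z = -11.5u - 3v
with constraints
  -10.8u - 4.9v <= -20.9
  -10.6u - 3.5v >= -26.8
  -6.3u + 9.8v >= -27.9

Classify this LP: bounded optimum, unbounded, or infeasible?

From the feasible point (697/279, -1885/1519), moving in the direction (-3.5, 10.6) keeps every constraint satisfied while Z increases without bound.

unbounded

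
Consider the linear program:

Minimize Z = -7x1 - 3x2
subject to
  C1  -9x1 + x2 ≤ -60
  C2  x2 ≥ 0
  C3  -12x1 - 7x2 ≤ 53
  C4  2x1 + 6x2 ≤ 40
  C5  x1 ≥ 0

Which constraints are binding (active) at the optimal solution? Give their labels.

C2 and C4

Corner points and Z = -7x1 - 3x2:
  (20/3, 0) → Z = -140/3
  (50/7, 30/7) → Z = -440/7
  (20, 0) → Z = -140

The minimum is at (20, 0). Substituting into each constraint, equality holds for C2 and C4; the remaining constraints have slack.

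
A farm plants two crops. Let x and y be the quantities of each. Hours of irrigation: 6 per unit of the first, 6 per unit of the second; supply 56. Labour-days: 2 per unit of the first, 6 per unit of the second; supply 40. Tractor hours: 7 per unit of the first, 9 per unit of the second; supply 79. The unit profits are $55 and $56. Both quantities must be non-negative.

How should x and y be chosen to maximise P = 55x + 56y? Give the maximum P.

x = 4, y = 16/3, maximum P = 1556/3

Corner points and P = 55x + 56y:
  (0, 0) → P = 0
  (0, 20/3) → P = 1120/3
  (28/3, 0) → P = 1540/3
  (4, 16/3) → P = 1556/3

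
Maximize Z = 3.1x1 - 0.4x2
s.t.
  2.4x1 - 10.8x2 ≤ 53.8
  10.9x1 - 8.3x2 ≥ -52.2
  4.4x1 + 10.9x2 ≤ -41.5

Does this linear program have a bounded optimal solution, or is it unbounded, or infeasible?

Corner points and Z = 3.1x1 - 0.4x2:
  (-10103/978, -7117/978) → Z = -56945/1956
  (6911/3684, -4204/921) → Z = 18767/2456
  (-13049/2219, -3181/2219) → Z = -78359/4438
The feasible region has finitely many vertices and no improving ray; the maximum is 18767/2456 at (6911/3684, -4204/921).

bounded optimum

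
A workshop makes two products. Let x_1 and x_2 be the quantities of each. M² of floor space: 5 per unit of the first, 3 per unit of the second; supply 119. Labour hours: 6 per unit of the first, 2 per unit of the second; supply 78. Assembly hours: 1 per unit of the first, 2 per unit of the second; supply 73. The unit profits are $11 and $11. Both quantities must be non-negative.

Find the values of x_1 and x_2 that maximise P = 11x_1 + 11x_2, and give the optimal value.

x_1 = 1, x_2 = 36, maximum P = 407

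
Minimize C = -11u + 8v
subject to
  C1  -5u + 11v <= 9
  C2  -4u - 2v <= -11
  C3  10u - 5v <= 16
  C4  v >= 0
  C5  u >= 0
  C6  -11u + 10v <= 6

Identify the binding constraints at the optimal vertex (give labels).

C2 and C3

Extreme points and C = -11u + 8v:
  (103/54, 91/54) → C = -15/2
  (13/5, 2) → C = -63/5
  (87/40, 23/20) → C = -589/40

The minimum is at (87/40, 23/20). Substituting into each constraint, equality holds for C2 and C3; the remaining constraints have slack.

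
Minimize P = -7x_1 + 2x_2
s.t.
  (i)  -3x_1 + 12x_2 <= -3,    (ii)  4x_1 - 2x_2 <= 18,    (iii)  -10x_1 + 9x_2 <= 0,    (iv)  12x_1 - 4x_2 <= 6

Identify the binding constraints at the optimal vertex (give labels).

Feasible corners and P = -7x_1 + 2x_2:
  (-9/31, -10/31) → P = 43/31
  (5/11, -3/22) → P = -38/11
  (-15/2, -24) → P = 9/2
The feasible region is unbounded (it extends along (-9, -10), (-1, -2)), but P strictly increases along every unbounded feasible direction, so there is no improving ray and the minimum is attained at a vertex.

The minimum is at (5/11, -3/22). Substituting into each constraint, equality holds for (i) and (iv); the remaining constraints have slack.

(i) and (iv)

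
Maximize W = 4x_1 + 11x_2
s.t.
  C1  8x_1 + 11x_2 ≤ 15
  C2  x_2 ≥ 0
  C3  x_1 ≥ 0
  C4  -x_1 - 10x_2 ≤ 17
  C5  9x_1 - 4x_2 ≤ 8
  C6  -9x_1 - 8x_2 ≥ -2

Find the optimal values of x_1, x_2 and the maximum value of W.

At the optimal vertex, x_1 = 0 and -9x_1 - 8x_2 = -2.
Solving simultaneously gives x_1 = 0, x_2 = 1/4.

x_1 = 0, x_2 = 1/4, maximum W = 11/4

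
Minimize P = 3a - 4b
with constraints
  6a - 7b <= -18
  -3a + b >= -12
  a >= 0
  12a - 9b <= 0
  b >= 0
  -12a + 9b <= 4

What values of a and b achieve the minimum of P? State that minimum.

a = 112/15, b = 52/5, minimum P = -96/5

Feasible corners and P = 3a - 4b:
  (27/5, 36/5) → P = -63/5
  (67/15, 32/5) → P = -61/5
  (36/5, 48/5) → P = -84/5
  (112/15, 52/5) → P = -96/5

The optimum lies where -3a + b = -12 and -12a + 9b = 4.
Solving simultaneously gives a = 112/15, b = 52/5.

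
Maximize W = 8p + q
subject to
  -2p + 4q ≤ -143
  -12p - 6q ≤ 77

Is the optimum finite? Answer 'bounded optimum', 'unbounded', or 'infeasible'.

unbounded

From the feasible point (55/6, -187/6), moving in the direction (6, -12) keeps every constraint satisfied while W increases without bound.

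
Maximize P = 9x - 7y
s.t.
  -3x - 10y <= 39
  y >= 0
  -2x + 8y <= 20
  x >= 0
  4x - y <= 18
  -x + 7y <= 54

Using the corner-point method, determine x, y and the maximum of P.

x = 9/2, y = 0, maximum P = 81/2

Corner points and P = 9x - 7y:
  (0, 0) → P = 0
  (9/2, 0) → P = 81/2
  (0, 5/2) → P = -35/2
  (82/15, 58/15) → P = 332/15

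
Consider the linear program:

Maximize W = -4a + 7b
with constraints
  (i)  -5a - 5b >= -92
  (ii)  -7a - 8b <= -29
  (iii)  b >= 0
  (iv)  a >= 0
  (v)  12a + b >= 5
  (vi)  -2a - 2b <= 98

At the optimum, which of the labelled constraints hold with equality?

(i) and (iv)

Vertices and W = -4a + 7b:
  (92/5, 0) → W = -368/5
  (0, 92/5) → W = 644/5
  (29/7, 0) → W = -116/7
  (11/89, 313/89) → W = 2147/89
  (0, 5) → W = 35

The maximum is at (0, 92/5). Substituting into each constraint, equality holds for (i) and (iv); the remaining constraints have slack.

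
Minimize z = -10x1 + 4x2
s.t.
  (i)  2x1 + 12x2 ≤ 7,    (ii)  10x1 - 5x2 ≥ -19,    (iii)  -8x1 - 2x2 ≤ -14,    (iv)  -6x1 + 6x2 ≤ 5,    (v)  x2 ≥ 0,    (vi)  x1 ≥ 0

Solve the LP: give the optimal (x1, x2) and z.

x1 = 7/2, x2 = 0, minimum z = -35

Corner points and z = -10x1 + 4x2:
  (77/46, 7/23) → z = -357/23
  (7/2, 0) → z = -35
  (7/4, 0) → z = -35/2

At the optimal vertex, 2x1 + 12x2 = 7 and x2 = 0.
Solving simultaneously gives x1 = 7/2, x2 = 0.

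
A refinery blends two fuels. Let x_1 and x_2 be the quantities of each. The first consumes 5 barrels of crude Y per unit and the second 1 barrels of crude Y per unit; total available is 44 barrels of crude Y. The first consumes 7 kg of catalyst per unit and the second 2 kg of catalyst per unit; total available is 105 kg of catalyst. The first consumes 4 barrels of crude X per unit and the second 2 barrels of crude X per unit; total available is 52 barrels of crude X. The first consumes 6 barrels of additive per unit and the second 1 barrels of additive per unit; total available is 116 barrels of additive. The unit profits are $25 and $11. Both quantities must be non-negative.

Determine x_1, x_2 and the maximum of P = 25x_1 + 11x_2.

x_1 = 6, x_2 = 14, maximum P = 304

Vertices and P = 25x_1 + 11x_2:
  (0, 0) → P = 0
  (0, 26) → P = 286
  (44/5, 0) → P = 220
  (6, 14) → P = 304

The optimum lies where 5x_1 + x_2 = 44 and 4x_1 + 2x_2 = 52.
Solving simultaneously gives x_1 = 6, x_2 = 14.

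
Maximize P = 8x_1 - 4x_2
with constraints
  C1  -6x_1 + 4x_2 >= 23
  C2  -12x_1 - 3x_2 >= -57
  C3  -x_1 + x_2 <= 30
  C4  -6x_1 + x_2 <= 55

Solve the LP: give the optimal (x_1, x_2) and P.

Feasible corners and P = 8x_1 - 4x_2:
  (53/22, 103/11) → P = -200/11
  (-197/18, -32/3) → P = -404/9
  (-11/5, 139/5) → P = -644/5
  (-5, 25) → P = -140

The optimum lies where -6x_1 + 4x_2 = 23 and -12x_1 - 3x_2 = -57.
Solving simultaneously gives x_1 = 53/22, x_2 = 103/11.

x_1 = 53/22, x_2 = 103/11, maximum P = -200/11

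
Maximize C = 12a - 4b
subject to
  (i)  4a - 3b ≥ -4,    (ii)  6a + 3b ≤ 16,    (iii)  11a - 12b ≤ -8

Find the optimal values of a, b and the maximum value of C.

Feasible corners and C = 12a - 4b:
  (6/5, 44/15) → C = 8/3
  (-8/5, -4/5) → C = -16
  (8/5, 32/15) → C = 32/3

At the optimal vertex, 6a + 3b = 16 and 11a - 12b = -8.
Solving simultaneously gives a = 8/5, b = 32/15.

a = 8/5, b = 32/15, maximum C = 32/3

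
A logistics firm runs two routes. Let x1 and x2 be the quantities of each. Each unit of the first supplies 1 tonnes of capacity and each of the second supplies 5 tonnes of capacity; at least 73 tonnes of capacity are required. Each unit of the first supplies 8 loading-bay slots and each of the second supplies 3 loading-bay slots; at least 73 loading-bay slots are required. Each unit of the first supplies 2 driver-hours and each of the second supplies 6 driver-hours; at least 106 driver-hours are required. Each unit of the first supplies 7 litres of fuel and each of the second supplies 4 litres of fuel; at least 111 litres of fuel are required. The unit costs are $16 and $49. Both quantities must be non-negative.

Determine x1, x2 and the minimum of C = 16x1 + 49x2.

x1 = 23, x2 = 10, minimum C = 858

The feasible region is unbounded (it extends along (0, 1), (1, 0)), but C strictly increases along every unbounded feasible direction, so there is no improving ray and the minimum is attained at a vertex.

The optimum lies where x1 + 5x2 = 73 and 2x1 + 6x2 = 106.
Solving simultaneously gives x1 = 23, x2 = 10.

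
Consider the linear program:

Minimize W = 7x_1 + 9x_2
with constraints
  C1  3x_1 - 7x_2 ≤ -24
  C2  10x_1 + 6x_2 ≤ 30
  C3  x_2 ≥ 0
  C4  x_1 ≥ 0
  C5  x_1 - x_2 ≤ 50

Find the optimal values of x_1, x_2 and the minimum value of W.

Extreme points and W = 7x_1 + 9x_2:
  (3/4, 15/4) → W = 39
  (0, 24/7) → W = 216/7
  (0, 5) → W = 45

At the optimal vertex, 3x_1 - 7x_2 = -24 and x_1 = 0.
Solving simultaneously gives x_1 = 0, x_2 = 24/7.

x_1 = 0, x_2 = 24/7, minimum W = 216/7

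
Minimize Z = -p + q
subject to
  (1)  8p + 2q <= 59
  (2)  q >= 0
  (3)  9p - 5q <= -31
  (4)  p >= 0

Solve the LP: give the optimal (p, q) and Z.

p = 0, q = 31/5, minimum Z = 31/5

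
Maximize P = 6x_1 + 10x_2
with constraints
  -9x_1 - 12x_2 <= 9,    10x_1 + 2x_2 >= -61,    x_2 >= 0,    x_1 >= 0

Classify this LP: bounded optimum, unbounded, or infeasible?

From the feasible point (0, 0), moving in the direction (0, 1) keeps every constraint satisfied while P increases without bound.

unbounded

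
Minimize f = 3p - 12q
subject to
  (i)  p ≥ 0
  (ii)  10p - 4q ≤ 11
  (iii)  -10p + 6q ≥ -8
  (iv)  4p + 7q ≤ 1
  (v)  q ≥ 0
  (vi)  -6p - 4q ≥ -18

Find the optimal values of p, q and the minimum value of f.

p = 0, q = 1/7, minimum f = -12/7

Feasible corners and f = 3p - 12q:
  (0, 1/7) → f = -12/7
  (0, 0) → f = 0
  (1/4, 0) → f = 3/4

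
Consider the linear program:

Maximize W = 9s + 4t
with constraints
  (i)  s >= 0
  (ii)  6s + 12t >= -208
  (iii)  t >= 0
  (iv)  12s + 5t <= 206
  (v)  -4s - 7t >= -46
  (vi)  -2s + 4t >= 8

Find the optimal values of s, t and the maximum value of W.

Corner points and W = 9s + 4t:
  (0, 46/7) → W = 184/7
  (0, 2) → W = 8
  (64/15, 62/15) → W = 824/15

The binding constraints are -4s - 7t = -46 and -2s + 4t = 8.
Solving simultaneously gives s = 64/15, t = 62/15.

s = 64/15, t = 62/15, maximum W = 824/15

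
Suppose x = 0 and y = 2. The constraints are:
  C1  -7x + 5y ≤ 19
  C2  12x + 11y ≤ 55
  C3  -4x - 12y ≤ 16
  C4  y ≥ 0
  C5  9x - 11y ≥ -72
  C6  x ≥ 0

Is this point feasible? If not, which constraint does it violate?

C1: 10 ≤ 19 ✓
C2: 22 ≤ 55 ✓
C3: -24 ≤ 16 ✓
C4: 2 ≥ 0 ✓
C5: -22 ≥ -72 ✓
C6: 0 ≥ 0 ✓

feasible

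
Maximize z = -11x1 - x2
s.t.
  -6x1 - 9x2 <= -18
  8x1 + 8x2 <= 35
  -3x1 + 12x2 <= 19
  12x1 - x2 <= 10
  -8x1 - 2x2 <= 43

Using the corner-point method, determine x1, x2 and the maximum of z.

x1 = 5/11, x2 = 56/33, maximum z = -221/33

Vertices and z = -11x1 - x2:
  (5/11, 56/33) → z = -221/33
  (18/19, 26/19) → z = -224/19
  (139/141, 86/47) → z = -1787/141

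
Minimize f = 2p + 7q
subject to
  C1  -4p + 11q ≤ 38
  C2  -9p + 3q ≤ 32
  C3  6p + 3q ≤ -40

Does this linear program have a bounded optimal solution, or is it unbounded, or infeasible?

unbounded

From the feasible point (-24/5, -56/15), moving in the direction (-3, -9) keeps every constraint satisfied while f decreases without bound.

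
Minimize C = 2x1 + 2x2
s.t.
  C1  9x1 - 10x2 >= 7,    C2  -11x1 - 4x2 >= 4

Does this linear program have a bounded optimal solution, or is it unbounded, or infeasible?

unbounded

From the feasible point (-6/73, -113/146), moving in the direction (4, -11) keeps every constraint satisfied while C decreases without bound.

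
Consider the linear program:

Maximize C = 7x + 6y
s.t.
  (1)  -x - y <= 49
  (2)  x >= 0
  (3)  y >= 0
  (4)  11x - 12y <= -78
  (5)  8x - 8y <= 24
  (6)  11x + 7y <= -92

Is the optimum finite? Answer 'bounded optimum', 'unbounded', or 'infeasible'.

infeasible

The boundaries -x - y = 49 and y = 0 meet at (-49, 0), but that point violates x ≥ 0. Every candidate vertex is excluded by some other constraint, so the feasible region is empty.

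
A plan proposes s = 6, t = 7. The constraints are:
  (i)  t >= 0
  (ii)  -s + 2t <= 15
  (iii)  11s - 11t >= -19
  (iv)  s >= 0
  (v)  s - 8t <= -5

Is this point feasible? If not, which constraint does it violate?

(i): 7 ≥ 0 ✓
(ii): 8 ≤ 15 ✓
(iii): -11 ≥ -19 ✓
(iv): 6 ≥ 0 ✓
(v): -50 ≤ -5 ✓

feasible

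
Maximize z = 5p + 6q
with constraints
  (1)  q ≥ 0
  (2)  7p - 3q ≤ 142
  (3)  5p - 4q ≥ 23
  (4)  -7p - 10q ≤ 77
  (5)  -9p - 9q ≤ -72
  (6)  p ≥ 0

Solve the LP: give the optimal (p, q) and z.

p = 499/13, q = 549/13, maximum z = 5789/13

Feasible corners and z = 5p + 6q:
  (142/7, 0) → z = 710/7
  (8, 0) → z = 40
  (499/13, 549/13) → z = 5789/13
  (55/9, 17/9) → z = 377/9

At the optimal vertex, 7p - 3q = 142 and 5p - 4q = 23.
Solving simultaneously gives p = 499/13, q = 549/13.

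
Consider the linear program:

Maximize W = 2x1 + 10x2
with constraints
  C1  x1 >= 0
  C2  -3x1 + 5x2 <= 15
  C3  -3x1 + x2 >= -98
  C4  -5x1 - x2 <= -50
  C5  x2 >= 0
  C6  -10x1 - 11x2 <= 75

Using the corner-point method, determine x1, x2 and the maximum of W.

Vertices and W = 2x1 + 10x2:
  (505/12, 113/4) → W = 1100/3
  (235/28, 225/28) → W = 680/7
  (98/3, 0) → W = 196/3
  (10, 0) → W = 20

The binding constraints are -3x1 + 5x2 = 15 and -3x1 + x2 = -98.
Solving simultaneously gives x1 = 505/12, x2 = 113/4.

x1 = 505/12, x2 = 113/4, maximum W = 1100/3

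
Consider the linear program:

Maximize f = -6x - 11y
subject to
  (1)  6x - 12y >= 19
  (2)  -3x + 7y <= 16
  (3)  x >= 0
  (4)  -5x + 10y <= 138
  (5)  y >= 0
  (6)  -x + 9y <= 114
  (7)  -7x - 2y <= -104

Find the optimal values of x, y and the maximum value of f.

x = 104/7, y = 0, maximum f = -624/7

Feasible corners and f = -6x - 11y:
  (513/14, 703/42) → f = -16967/42
  (643/48, 491/96) → f = -13117/96
  (104/7, 0) → f = -624/7
The feasible region is unbounded (it extends along (1, 0), (9, 1)), but f strictly decreases along every unbounded feasible direction, so there is no improving ray and the maximum is attained at a vertex.

At the optimal vertex, y = 0 and -7x - 2y = -104.
Solving simultaneously gives x = 104/7, y = 0.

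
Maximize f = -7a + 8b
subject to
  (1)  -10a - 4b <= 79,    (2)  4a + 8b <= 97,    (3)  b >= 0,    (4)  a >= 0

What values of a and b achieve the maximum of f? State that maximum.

The optimum lies where 4a + 8b = 97 and a = 0.
Solving simultaneously gives a = 0, b = 97/8.

a = 0, b = 97/8, maximum f = 97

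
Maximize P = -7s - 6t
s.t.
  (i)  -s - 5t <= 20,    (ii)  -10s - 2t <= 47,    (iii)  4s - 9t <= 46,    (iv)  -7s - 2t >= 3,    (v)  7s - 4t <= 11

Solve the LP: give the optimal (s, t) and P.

s = -65/16, t = -51/16, maximum P = 761/16

The optimum lies where -s - 5t = 20 and -10s - 2t = 47.
Solving simultaneously gives s = -65/16, t = -51/16.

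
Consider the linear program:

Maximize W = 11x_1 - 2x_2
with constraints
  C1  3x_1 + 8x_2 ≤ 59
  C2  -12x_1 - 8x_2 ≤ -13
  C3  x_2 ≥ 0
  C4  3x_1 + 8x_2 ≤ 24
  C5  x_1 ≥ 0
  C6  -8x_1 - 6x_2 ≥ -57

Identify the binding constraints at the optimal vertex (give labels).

Vertices and W = 11x_1 - 2x_2:
  (13/12, 0) → W = 143/12
  (0, 13/8) → W = -13/4
  (57/8, 0) → W = 627/8
  (0, 3) → W = -6
  (156/23, 21/46) → W = 1695/23

The maximum is at (57/8, 0). Substituting into each constraint, equality holds for C3 and C6; the remaining constraints have slack.

C3 and C6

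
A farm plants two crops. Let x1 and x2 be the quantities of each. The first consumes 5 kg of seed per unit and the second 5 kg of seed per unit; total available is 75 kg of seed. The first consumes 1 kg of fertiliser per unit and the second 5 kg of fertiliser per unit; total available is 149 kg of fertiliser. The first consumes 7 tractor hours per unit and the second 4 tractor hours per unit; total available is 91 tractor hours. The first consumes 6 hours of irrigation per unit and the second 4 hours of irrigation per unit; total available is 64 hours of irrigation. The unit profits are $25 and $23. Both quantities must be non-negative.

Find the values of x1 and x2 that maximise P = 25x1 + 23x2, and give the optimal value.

x1 = 2, x2 = 13, maximum P = 349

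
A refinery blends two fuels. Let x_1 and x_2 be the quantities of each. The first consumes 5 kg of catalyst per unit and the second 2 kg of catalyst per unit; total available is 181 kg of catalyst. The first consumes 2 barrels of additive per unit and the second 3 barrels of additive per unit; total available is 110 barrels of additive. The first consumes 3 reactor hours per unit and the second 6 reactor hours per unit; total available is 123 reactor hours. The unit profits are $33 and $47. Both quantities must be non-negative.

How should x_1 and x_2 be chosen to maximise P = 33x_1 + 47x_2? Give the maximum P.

x_1 = 35, x_2 = 3, maximum P = 1296

Extreme points and P = 33x_1 + 47x_2:
  (0, 0) → P = 0
  (0, 41/2) → P = 1927/2
  (181/5, 0) → P = 5973/5
  (35, 3) → P = 1296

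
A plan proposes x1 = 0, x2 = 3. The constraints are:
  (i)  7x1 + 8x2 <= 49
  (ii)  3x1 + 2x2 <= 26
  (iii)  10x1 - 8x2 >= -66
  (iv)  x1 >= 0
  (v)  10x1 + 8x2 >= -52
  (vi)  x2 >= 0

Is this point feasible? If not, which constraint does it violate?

(i): 24 ≤ 49 ✓
(ii): 6 ≤ 26 ✓
(iii): -24 ≥ -66 ✓
(iv): 0 ≥ 0 ✓
(v): 24 ≥ -52 ✓
(vi): 3 ≥ 0 ✓

feasible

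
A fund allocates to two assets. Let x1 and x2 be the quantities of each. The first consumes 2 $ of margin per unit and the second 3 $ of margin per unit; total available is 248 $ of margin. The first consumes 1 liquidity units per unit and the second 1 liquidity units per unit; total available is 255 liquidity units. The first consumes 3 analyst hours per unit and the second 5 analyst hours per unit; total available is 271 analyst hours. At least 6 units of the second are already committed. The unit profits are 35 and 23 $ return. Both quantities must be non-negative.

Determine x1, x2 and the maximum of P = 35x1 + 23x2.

Corner points and P = 35x1 + 23x2:
  (0, 271/5) → P = 6233/5
  (0, 6) → P = 138
  (241/3, 6) → P = 8849/3

At the optimal vertex, 3x1 + 5x2 = 271 and x2 = 6.
Solving simultaneously gives x1 = 241/3, x2 = 6.

x1 = 241/3, x2 = 6, maximum P = 8849/3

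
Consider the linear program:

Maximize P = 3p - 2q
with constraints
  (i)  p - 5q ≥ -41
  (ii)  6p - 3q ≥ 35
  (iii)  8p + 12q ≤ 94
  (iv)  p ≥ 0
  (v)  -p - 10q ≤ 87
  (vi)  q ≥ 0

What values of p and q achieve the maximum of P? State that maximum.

p = 47/4, q = 0, maximum P = 141/4

At the optimal vertex, 8p + 12q = 94 and q = 0.
Solving simultaneously gives p = 47/4, q = 0.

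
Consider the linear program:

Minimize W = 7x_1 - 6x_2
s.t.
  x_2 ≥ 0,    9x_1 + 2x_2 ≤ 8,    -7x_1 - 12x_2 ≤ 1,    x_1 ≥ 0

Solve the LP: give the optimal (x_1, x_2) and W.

x_1 = 0, x_2 = 4, minimum W = -24

At the optimal vertex, 9x_1 + 2x_2 = 8 and x_1 = 0.
Solving simultaneously gives x_1 = 0, x_2 = 4.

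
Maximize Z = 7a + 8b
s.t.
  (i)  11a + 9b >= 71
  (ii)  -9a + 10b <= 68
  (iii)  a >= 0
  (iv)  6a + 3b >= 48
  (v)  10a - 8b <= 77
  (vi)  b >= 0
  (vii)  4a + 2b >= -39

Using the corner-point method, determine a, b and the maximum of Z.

a = 657/14, b = 1373/28, maximum Z = 10091/14

Extreme points and Z = 7a + 8b:
  (92/29, 280/29) → Z = 2884/29
  (657/14, 1373/28) → Z = 10091/14
  (205/26, 3/13) → Z = 1483/26

The optimum lies where -9a + 10b = 68 and 10a - 8b = 77.
Solving simultaneously gives a = 657/14, b = 1373/28.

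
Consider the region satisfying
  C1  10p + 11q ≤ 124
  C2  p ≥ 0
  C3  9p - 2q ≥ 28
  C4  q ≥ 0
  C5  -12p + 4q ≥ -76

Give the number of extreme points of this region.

4

The feasible vertices (each the meet of two boundaries and inside every other half-plane) are:
  (556/119, 836/119)
  (333/43, 182/43)
  (28/9, 0)
  (19/3, 0)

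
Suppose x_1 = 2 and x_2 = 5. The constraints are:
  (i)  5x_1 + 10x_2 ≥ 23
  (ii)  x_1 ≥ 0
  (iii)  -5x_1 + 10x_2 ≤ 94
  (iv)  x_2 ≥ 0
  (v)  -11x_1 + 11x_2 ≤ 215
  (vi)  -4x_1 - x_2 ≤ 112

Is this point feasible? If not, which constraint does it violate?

feasible

(i): 60 ≥ 23 ✓
(ii): 2 ≥ 0 ✓
(iii): 40 ≤ 94 ✓
(iv): 5 ≥ 0 ✓
(v): 33 ≤ 215 ✓
(vi): -13 ≤ 112 ✓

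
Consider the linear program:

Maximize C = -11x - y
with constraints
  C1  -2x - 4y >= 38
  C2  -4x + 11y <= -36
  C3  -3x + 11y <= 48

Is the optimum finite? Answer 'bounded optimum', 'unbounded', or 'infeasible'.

unbounded

From the feasible point (-137/19, -112/19), moving in the direction (-11, -4) keeps every constraint satisfied while C increases without bound.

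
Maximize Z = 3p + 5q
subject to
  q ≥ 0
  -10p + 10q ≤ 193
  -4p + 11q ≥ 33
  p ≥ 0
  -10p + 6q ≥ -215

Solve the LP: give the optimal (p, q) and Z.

The optimum lies where -10p + 10q = 193 and -10p + 6q = -215.
Solving simultaneously gives p = 827/10, q = 102.

p = 827/10, q = 102, maximum Z = 7581/10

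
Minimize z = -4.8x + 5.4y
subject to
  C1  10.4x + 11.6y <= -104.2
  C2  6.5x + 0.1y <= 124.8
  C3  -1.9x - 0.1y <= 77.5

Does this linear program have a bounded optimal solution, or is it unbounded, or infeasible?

Vertices and z = -4.8x + 5.4y:
  (72905/3718, -7597/286) → z = -4416267/18590
  (-6347/150, 4343/150) → z = 359.452
  (2023/46, -74087/46) → z = -2048901/230
The feasible region has finitely many vertices and no improving ray; the minimum is -2048901/230 at (2023/46, -74087/46).

bounded optimum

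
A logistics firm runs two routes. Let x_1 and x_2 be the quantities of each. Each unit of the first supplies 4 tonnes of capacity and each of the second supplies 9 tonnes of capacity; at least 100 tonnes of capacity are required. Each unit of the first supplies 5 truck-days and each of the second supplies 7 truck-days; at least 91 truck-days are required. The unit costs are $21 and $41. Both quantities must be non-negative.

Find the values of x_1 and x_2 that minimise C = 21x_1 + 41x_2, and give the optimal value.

x_1 = 7, x_2 = 8, minimum C = 475

Vertices and C = 21x_1 + 41x_2:
  (0, 13) → C = 533
  (25, 0) → C = 525
  (7, 8) → C = 475
The feasible region is unbounded (it extends along (0, 1), (1, 0)), but C strictly increases along every unbounded feasible direction, so there is no improving ray and the minimum is attained at a vertex.

At the optimal vertex, 4x_1 + 9x_2 = 100 and 5x_1 + 7x_2 = 91.
Solving simultaneously gives x_1 = 7, x_2 = 8.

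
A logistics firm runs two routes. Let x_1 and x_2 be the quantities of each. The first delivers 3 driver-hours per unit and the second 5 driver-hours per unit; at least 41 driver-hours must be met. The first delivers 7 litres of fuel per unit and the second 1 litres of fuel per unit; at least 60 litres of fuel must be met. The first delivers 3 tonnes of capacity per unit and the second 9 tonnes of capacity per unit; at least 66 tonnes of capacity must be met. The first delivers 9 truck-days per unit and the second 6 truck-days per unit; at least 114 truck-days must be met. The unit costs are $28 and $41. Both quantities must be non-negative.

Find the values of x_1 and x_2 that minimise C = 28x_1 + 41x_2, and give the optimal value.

Vertices and C = 28x_1 + 41x_2:
  (0, 60) → C = 2460
  (22, 0) → C = 616
  (82/11, 86/11) → C = 5822/11
  (10, 4) → C = 444
The feasible region is unbounded (it extends along (0, 1), (1, 0)), but C strictly increases along every unbounded feasible direction, so there is no improving ray and the minimum is attained at a vertex.

x_1 = 10, x_2 = 4, minimum C = 444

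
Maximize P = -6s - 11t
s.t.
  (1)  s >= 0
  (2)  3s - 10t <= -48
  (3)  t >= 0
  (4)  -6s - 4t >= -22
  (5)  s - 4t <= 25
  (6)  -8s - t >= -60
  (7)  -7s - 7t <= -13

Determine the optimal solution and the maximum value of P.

Vertices and P = -6s - 11t:
  (0, 24/5) → P = -264/5
  (0, 11/2) → P = -121/2
  (7/18, 59/12) → P = -677/12

At the optimal vertex, s = 0 and 3s - 10t = -48.
Solving simultaneously gives s = 0, t = 24/5.

s = 0, t = 24/5, maximum P = -264/5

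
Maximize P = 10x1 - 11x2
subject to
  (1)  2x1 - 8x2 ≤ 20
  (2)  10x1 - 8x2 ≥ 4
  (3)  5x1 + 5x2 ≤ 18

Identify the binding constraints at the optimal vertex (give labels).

(1) and (3)

Feasible corners and P = 10x1 - 11x2:
  (-2, -3) → P = 13
  (122/25, -32/25) → P = 1572/25
  (82/45, 16/9) → P = -4/3

The maximum is at (122/25, -32/25). Substituting into each constraint, equality holds for (1) and (3); the remaining constraints have slack.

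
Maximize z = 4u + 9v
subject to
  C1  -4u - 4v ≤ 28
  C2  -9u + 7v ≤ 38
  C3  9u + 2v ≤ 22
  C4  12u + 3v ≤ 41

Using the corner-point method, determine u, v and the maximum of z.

Feasible corners and z = 4u + 9v:
  (-87/16, -25/16) → z = -573/16
  (36/7, -85/7) → z = -621/7
  (26/27, 20/3) → z = 1724/27

At the optimal vertex, -9u + 7v = 38 and 9u + 2v = 22.
Solving simultaneously gives u = 26/27, v = 20/3.

u = 26/27, v = 20/3, maximum z = 1724/27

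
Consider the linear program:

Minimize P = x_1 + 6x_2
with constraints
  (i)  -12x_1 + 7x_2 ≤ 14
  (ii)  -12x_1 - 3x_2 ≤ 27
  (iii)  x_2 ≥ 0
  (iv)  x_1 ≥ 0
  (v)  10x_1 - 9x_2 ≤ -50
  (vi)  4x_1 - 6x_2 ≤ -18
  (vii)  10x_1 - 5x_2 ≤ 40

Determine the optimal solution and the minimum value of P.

Extreme points and P = x_1 + 6x_2:
  (112/19, 230/19) → P = 1492/19
  (35, 62) → P = 407
  (61/4, 45/2) → P = 601/4

The optimum lies where -12x_1 + 7x_2 = 14 and 10x_1 - 9x_2 = -50.
Solving simultaneously gives x_1 = 112/19, x_2 = 230/19.

x_1 = 112/19, x_2 = 230/19, minimum P = 1492/19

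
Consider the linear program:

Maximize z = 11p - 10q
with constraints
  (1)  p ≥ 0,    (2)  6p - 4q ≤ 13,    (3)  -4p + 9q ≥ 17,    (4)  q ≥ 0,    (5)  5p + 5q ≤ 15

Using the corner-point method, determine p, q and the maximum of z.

p = 10/13, q = 29/13, maximum z = -180/13

Extreme points and z = 11p - 10q:
  (0, 17/9) → z = -170/9
  (0, 3) → z = -30
  (10/13, 29/13) → z = -180/13

The optimum lies where -4p + 9q = 17 and 5p + 5q = 15.
Solving simultaneously gives p = 10/13, q = 29/13.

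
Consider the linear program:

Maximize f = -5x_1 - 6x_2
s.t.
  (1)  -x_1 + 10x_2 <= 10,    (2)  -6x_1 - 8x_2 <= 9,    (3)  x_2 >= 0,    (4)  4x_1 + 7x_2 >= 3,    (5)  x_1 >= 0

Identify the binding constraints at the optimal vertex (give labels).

(4) and (5)

Vertices and f = -5x_1 - 6x_2:
  (0, 1) → f = -6
  (3/4, 0) → f = -15/4
  (0, 3/7) → f = -18/7
The feasible region is unbounded (it extends along (10, 1), (1, 0)), but f strictly decreases along every unbounded feasible direction, so there is no improving ray and the maximum is attained at a vertex.

The maximum is at (0, 3/7). Substituting into each constraint, equality holds for (4) and (5); the remaining constraints have slack.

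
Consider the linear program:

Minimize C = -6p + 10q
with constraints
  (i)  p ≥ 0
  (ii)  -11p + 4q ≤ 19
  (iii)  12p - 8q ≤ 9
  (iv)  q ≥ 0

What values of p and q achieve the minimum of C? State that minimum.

The feasible region is unbounded (it extends along (2, 3), (4, 11)), but C strictly increases along every unbounded feasible direction, so there is no improving ray and the minimum is attained at a vertex.

The binding constraints are 12p - 8q = 9 and q = 0.
Solving simultaneously gives p = 3/4, q = 0.

p = 3/4, q = 0, minimum C = -9/2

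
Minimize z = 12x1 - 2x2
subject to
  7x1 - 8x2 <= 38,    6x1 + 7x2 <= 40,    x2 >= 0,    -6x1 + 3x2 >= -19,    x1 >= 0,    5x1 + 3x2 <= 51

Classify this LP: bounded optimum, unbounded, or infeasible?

bounded optimum

Vertices and z = 12x1 - 2x2:
  (253/60, 21/10) → z = 232/5
  (0, 40/7) → z = -80/7
  (19/6, 0) → z = 38
  (0, 0) → z = 0
The feasible region has finitely many vertices and no improving ray; the minimum is -80/7 at (0, 40/7).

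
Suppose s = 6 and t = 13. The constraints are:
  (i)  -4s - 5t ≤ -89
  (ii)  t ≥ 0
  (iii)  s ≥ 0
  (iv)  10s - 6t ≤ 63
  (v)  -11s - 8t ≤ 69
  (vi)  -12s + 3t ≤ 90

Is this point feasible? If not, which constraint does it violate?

feasible

(i): -89 ≤ -89 ✓
(ii): 13 ≥ 0 ✓
(iii): 6 ≥ 0 ✓
(iv): -18 ≤ 63 ✓
(v): -170 ≤ 69 ✓
(vi): -33 ≤ 90 ✓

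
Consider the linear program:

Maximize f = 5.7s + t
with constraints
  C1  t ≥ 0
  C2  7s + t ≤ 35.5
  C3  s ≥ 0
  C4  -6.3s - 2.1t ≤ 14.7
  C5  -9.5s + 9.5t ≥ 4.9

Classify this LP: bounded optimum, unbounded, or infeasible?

bounded optimum

Extreme points and f = 5.7s + t:
  (0, 35.5) → f = 35.5
  (6647/1520, 7431/1520) → f = 453189/15200
  (0, 49/95) → f = 49/95
The feasible region has finitely many vertices and no improving ray; the maximum is 35.5 at (0, 35.5).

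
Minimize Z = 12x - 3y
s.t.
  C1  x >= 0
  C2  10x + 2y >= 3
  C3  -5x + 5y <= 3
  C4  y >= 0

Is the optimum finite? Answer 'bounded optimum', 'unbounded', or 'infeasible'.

Feasible corners and Z = 12x - 3y:
  (3/20, 3/4) → Z = -9/20
  (3/10, 0) → Z = 18/5
The feasible region has finitely many vertices and no improving ray; the minimum is -9/20 at (3/20, 3/4).

bounded optimum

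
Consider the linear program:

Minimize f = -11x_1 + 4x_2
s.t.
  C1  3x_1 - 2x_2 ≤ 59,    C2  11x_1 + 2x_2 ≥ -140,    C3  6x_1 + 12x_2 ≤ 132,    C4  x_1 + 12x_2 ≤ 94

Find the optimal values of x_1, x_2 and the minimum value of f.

Feasible corners and f = -11x_1 + 4x_2:
  (-81/14, -1069/28) → f = -1247/14
  (81/4, 7/8) → f = -877/4
  (-934/65, 587/65) → f = 12622/65
  (38/5, 36/5) → f = -274/5

x_1 = 81/4, x_2 = 7/8, minimum f = -877/4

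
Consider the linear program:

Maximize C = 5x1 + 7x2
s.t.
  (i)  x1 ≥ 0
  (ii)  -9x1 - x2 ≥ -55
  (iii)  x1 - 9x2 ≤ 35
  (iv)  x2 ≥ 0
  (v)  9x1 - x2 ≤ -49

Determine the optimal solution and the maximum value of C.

Extreme points and C = 5x1 + 7x2:
  (0, 55) → C = 385
  (0, 49) → C = 343
  (1/3, 52) → C = 1097/3

x1 = 0, x2 = 55, maximum C = 385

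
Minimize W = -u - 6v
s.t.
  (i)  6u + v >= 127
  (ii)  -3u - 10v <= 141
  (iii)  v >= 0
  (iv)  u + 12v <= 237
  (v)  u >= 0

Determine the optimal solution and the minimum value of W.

u = 237, v = 0, minimum W = -237

Extreme points and W = -u - 6v:
  (127/6, 0) → W = -127/6
  (1287/71, 1295/71) → W = -9057/71
  (237, 0) → W = -237

At the optimal vertex, v = 0 and u + 12v = 237.
Solving simultaneously gives u = 237, v = 0.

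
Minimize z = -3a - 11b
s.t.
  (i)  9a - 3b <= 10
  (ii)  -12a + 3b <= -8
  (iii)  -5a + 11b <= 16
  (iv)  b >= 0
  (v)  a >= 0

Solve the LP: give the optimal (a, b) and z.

Corner points and z = -3a - 11b:
  (79/42, 97/42) → z = -652/21
  (10/9, 0) → z = -10/3
  (136/117, 232/117) → z = -2960/117
  (2/3, 0) → z = -2

At the optimal vertex, 9a - 3b = 10 and -5a + 11b = 16.
Solving simultaneously gives a = 79/42, b = 97/42.

a = 79/42, b = 97/42, minimum z = -652/21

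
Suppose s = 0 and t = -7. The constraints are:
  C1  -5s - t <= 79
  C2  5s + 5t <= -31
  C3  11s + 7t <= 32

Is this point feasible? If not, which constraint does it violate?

C1: 7 ≤ 79 ✓
C2: -35 ≤ -31 ✓
C3: -49 ≤ 32 ✓

feasible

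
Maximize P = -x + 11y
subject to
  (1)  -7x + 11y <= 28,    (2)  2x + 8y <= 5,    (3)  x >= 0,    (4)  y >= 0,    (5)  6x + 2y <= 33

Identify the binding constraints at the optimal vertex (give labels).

(2) and (3)

Vertices and P = -x + 11y:
  (0, 5/8) → P = 55/8
  (5/2, 0) → P = -5/2
  (0, 0) → P = 0

The maximum is at (0, 5/8). Substituting into each constraint, equality holds for (2) and (3); the remaining constraints have slack.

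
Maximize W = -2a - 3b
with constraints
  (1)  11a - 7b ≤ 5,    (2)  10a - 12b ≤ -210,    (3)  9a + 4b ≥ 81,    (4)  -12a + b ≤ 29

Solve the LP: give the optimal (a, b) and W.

Feasible corners and W = -2a - 3b:
  (765/31, 1180/31) → W = -5070/31
  (33/37, 675/37) → W = -2091/37
  (-35/57, 411/19) → W = -191/3
The feasible region is unbounded (it extends along (1, 12), (7, 11)), but W strictly decreases along every unbounded feasible direction, so there is no improving ray and the maximum is attained at a vertex.

a = 33/37, b = 675/37, maximum W = -2091/37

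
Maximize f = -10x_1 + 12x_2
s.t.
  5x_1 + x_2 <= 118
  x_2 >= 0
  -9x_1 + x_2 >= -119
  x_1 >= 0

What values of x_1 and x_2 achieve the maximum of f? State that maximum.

x_1 = 0, x_2 = 118, maximum f = 1416

At the optimal vertex, 5x_1 + x_2 = 118 and x_1 = 0.
Solving simultaneously gives x_1 = 0, x_2 = 118.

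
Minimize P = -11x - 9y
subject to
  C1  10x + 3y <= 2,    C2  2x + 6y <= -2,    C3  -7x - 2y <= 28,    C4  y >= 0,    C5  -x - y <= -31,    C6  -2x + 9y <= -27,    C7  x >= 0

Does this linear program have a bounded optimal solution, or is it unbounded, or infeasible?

The boundaries -2x + 9y = -27 and x = 0 meet at (0, -3), but that point violates y ≥ 0. Every candidate vertex is excluded by some other constraint, so the feasible region is empty.

infeasible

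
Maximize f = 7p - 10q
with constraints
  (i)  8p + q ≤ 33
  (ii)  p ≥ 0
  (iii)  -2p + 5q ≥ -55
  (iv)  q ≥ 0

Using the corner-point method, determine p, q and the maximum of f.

p = 33/8, q = 0, maximum f = 231/8

Extreme points and f = 7p - 10q:
  (0, 33) → f = -330
  (33/8, 0) → f = 231/8
  (0, 0) → f = 0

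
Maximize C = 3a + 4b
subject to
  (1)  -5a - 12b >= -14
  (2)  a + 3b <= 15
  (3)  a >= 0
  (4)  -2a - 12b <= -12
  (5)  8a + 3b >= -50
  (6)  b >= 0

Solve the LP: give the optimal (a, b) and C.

a = 2/3, b = 8/9, maximum C = 50/9

Feasible corners and C = 3a + 4b:
  (0, 7/6) → C = 14/3
  (2/3, 8/9) → C = 50/9
  (0, 1) → C = 4

The binding constraints are -5a - 12b = -14 and -2a - 12b = -12.
Solving simultaneously gives a = 2/3, b = 8/9.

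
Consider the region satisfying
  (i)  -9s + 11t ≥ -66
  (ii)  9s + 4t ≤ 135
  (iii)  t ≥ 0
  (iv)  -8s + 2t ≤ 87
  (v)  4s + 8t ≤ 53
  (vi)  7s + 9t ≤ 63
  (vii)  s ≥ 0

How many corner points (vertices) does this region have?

The feasible vertices (each the meet of two boundaries and inside every other half-plane) are:
  (22/3, 0)
  (1287/158, 105/158)
  (0, 0)
  (27/20, 119/20)
  (0, 53/8)

5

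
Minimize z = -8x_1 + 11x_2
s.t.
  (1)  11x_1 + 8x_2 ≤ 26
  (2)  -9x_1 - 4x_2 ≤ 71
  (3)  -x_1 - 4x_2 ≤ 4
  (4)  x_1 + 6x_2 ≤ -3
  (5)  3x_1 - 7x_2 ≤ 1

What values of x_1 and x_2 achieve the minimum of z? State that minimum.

x_1 = -3/5, x_2 = -2/5, minimum z = 2/5

Extreme points and z = -8x_1 + 11x_2:
  (-6, 1/2) → z = 107/2
  (-24/19, -13/19) → z = 49/19
  (-3/5, -2/5) → z = 2/5

At the optimal vertex, x_1 + 6x_2 = -3 and 3x_1 - 7x_2 = 1.
Solving simultaneously gives x_1 = -3/5, x_2 = -2/5.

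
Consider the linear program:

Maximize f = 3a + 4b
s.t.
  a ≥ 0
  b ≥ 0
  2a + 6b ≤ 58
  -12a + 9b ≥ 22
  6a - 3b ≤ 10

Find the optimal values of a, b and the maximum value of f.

Corner points and f = 3a + 4b:
  (0, 29/3) → f = 116/3
  (0, 22/9) → f = 88/9
  (13/3, 74/9) → f = 413/9

At the optimal vertex, 2a + 6b = 58 and -12a + 9b = 22.
Solving simultaneously gives a = 13/3, b = 74/9.

a = 13/3, b = 74/9, maximum f = 413/9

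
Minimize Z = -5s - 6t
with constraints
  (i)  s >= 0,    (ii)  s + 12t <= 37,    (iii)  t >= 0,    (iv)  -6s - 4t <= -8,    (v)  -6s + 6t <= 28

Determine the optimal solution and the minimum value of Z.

Feasible corners and Z = -5s - 6t:
  (0, 37/12) → Z = -37/2
  (0, 2) → Z = -12
  (37, 0) → Z = -185
  (4/3, 0) → Z = -20/3

s = 37, t = 0, minimum Z = -185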